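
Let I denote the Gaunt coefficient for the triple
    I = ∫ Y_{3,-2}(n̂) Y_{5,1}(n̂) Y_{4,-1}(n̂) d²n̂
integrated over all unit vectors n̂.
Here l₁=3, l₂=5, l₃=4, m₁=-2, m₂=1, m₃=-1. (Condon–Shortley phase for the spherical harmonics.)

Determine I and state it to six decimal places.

0.000000

m-sum = -2 + 1 − 1 = -2 ≠ 0 ⇒ I = 0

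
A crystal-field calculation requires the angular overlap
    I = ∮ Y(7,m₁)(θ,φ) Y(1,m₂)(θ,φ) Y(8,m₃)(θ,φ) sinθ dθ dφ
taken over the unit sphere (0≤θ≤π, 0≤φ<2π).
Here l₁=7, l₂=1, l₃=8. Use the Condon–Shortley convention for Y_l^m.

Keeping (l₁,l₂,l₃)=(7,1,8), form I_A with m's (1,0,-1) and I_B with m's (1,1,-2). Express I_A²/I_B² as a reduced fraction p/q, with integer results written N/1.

7/5

l's match ⇒ only the (l;m) 3-j factors differ between A and B.
A: triangle coeff Δ(7,1,8) = 1/2040; Σ_t [0,0]: t=0:+1/29030400 = 1/29030400; (3j)²=21/680 [(7 1 8; 1 0 -1)], sign=-1
B: triangle coeff Δ(7,1,8) = 1/2040; Σ_t [0,0]: t=0:+1/58060800 = 1/58060800; (3j)²=3/136 [(7 1 8; 1 1 -2)], sign=+1
I_A²/I_B² = (21/680)/(3/136) = 7/5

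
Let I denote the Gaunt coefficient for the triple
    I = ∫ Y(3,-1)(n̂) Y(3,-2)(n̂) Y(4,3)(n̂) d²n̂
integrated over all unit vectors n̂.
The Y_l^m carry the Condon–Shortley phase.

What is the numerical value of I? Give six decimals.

m-sum 0 ✓  L=10 even ✓  0≤4≤6 ✓
Π(2lᵢ+1) = 7×7×9 = 441
triangle coeff Δ(3,3,4) = 1/34650
Σ_t [0,2]: t=0:+1/72 t=1:−1/16 t=2:+1/72 = -5/144
(3j)²=2/77 [(3 3 4; 0 0 0)], sign=-1
Σ_t [0,1]: t=0:+1/288 t=1:−1/144 = -1/288
(3j)²=1/99 [(3 3 4; -1 -2 3)], sign=+1
⇒ 4πI² = 14/121
I = (-1)√(14/121/(4π)) = -0.09595473

-0.095955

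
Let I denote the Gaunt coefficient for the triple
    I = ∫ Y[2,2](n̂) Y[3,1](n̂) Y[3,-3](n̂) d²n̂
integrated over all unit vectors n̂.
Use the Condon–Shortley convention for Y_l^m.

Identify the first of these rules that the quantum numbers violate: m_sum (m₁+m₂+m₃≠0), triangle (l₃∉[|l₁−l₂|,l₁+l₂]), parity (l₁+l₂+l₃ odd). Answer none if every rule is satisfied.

m₁+m₂+m₃ = 2 + 1 − 3 = 0  ✓
triangle: |2−3|=1 ≤ l₃=3 ≤ 2+3=5  ✓
parity: l₁+l₂+l₃ = 8 is even  ✓

none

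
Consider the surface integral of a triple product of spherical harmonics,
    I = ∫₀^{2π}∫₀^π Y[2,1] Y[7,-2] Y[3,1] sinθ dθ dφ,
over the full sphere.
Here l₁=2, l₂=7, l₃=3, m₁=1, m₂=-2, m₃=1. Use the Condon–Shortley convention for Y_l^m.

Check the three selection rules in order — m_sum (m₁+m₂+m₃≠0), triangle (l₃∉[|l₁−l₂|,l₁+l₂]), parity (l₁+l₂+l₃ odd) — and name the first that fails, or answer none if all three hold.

azimuthal sum: 1 − 2 + 1 = 0  ✓
5 ≤ 3 ≤ 9 (triangle on l)  ✗
L = 2 + 7 + 3 = 12 (even)

triangle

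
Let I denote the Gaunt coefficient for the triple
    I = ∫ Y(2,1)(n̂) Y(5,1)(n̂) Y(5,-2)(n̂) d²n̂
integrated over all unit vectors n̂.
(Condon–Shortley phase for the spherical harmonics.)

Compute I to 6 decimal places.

0.104819

Rules hold: Σm=0, L=12 even, 3≤5≤7.
N = 5·11·11 = 605
Δ = 2!·2!·8!/13! = 1/38610
Racah Σ t=0..2: t=0:+1/2880 t=1:−1/576 t=2:+1/2880 = -1/960
⇒ 3j(2 5 5; 0 0 0)² = 10/429, sgn +1
Racah Σ t=0..1: t=0:+1/2880 t=1:−1/1440 = -1/2880
⇒ 3j(2 5 5; 1 1 -2)² = 7/715, sgn +1
4πI² = N·(3j₀)²·(3jₘ)² = 70/507
I = +1·√(0.138067/4π) = 0.10481902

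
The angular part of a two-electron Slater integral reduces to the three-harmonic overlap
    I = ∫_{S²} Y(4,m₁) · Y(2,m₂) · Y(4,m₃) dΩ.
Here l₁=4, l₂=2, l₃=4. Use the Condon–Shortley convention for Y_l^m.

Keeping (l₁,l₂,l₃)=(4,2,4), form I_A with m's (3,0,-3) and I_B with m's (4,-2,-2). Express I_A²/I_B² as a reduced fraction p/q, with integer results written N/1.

7/24

Same 4,2,4: normalisation and zero-m 3j drop out of the ratio.
A: Δ: 2! 6! 2! / 11! → 1/13860; sum: t=0:+1/480 t=1:−1/720 = 1/1440; 3j²(4 2 4; 3 0 -3) = Δ·Π!·Σ² = 7/1980  (sign -1)
B: Δ: 2! 6! 2! / 11! → 1/13860; sum: t=0:+1/2880 = 1/2880; 3j²(4 2 4; 4 -2 -2) = Δ·Π!·Σ² = 2/165  (sign +1)
I_A²/I_B² = (7/1980)/(2/165) = 7/24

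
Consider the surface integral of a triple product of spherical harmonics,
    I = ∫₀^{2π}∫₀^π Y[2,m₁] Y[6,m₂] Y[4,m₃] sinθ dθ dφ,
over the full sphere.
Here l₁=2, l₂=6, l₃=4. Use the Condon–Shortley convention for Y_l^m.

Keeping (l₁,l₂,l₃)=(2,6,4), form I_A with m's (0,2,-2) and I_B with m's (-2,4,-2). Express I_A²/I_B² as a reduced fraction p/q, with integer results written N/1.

4/5

Shared (l₁,l₂,l₃)=(2,6,4): N and (l;000)² cancel in I_A²/I_B².
A: Δ = 4!·0!·8!/13! = 1/6435; Racah Σ t=2..2: t=2:+1/5760 = 1/5760; ⇒ 3j(2 6 4; 0 2 -2)² = 56/2145, sgn +1
B: Δ = 4!·0!·8!/13! = 1/6435; Racah Σ t=4..4: t=4:+1/34560 = 1/34560; ⇒ 3j(2 6 4; -2 4 -2)² = 14/429, sgn +1
I_A²/I_B² = (56/2145)/(14/429) = 4/5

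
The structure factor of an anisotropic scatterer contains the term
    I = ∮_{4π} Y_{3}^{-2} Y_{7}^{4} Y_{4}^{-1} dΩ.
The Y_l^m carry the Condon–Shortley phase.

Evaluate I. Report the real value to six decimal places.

-2 + 4 − 1 = 1 ≠ 0: azimuthal integral kills it; I = 0

0.000000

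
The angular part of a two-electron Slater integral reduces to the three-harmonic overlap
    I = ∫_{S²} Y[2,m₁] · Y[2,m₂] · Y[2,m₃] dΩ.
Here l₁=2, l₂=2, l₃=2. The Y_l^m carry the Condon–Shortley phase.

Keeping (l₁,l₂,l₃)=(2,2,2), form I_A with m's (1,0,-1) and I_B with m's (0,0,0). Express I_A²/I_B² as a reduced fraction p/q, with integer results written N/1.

l's match ⇒ only the (l;m) 3-j factors differ between A and B.
A: triangle coeff Δ(2,2,2) = 1/630; Σ_t [0,1]: t=0:+1/4 t=1:−1/2 = -1/4; (3j)²=1/70 [(2 2 2; 1 0 -1)], sign=+1
B: triangle coeff Δ(2,2,2) = 1/630; Σ_t [0,2]: t=0:+1/8 t=1:−1/1 t=2:+1/8 = -3/4; (3j)²=2/35 [(2 2 2; 0 0 0)], sign=-1
I_A²/I_B² = (1/70)/(2/35) = 1/4

1/4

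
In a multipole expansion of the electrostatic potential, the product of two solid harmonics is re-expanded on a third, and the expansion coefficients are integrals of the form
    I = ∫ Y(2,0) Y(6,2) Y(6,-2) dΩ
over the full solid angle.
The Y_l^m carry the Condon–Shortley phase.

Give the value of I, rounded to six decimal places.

0.114688

Checks pass: Σm=0; 14 even; l₃=6∈[4,8].
(2·2+1)(2·6+1)(2·6+1) = 845
Δ: 2! 2! 10! / 15! → 1/90090
sum: t=0:+1/69120 t=1:−1/14400 t=2:+1/69120 = -7/172800
3j²(2 6 6; 0 0 0) = Δ·Π!·Σ² = 14/715  (sign -1)
sum: t=0:+1/322560 t=1:−1/30240 t=2:+1/69120 = -1/64512
3j²(2 6 6; 0 2 -2) = Δ·Π!·Σ² = 10/1001  (sign -1)
combine: 4πI² = 845·14/715·10/1001 = 20/121
take √, sign +1: I = 0.11468784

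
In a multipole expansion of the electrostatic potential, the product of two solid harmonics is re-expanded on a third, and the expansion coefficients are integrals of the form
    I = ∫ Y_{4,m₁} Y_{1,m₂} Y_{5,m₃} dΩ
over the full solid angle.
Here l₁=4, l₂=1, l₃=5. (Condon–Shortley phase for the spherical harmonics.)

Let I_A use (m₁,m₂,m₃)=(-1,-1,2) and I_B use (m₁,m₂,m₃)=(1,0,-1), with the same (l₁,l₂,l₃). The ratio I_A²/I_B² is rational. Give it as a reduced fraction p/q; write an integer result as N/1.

7/8

l's match ⇒ only the (l;m) 3-j factors differ between A and B.
A: triangle coeff Δ(4,1,5) = 1/495; Σ_t [0,0]: t=0:+1/1440 = 1/1440; (3j)²=7/165 [(4 1 5; -1 -1 2)], sign=-1
B: triangle coeff Δ(4,1,5) = 1/495; Σ_t [0,0]: t=0:+1/720 = 1/720; (3j)²=8/165 [(4 1 5; 1 0 -1)], sign=+1
I_A²/I_B² = (7/165)/(8/165) = 7/8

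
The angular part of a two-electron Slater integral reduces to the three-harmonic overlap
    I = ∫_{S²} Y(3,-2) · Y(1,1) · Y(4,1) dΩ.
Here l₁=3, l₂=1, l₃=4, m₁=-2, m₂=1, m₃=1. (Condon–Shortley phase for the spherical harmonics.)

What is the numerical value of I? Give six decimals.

-0.106622

Rules hold: Σm=0, L=8 even, 2≤4≤4.
N = 7·3·9 = 189
Δ = 0!·6!·2!/9! = 1/252
Racah Σ t=0..0: t=0:+1/36 = 1/36
⇒ 3j(3 1 4; 0 0 0)² = 4/63, sgn +1
Racah Σ t=0..0: t=0:+1/240 = 1/240
⇒ 3j(3 1 4; -2 1 1)² = 1/84, sgn -1
4πI² = N·(3j₀)²·(3jₘ)² = 1/7
I = -1·√(0.142857/4π) = -0.10662181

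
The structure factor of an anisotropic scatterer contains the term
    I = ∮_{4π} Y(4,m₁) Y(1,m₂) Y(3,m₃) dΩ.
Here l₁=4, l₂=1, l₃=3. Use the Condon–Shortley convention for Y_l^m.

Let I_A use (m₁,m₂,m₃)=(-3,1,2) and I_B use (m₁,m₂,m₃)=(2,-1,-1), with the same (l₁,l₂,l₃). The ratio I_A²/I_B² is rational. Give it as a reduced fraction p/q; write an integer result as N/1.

7/5

Shared (l₁,l₂,l₃)=(4,1,3): N and (l;000)² cancel in I_A²/I_B².
A: Δ = 2!·6!·0!/9! = 1/252; Racah Σ t=2..2: t=2:+1/240 = 1/240; ⇒ 3j(4 1 3; -3 1 2)² = 1/12, sgn -1
B: Δ = 2!·6!·0!/9! = 1/252; Racah Σ t=0..0: t=0:+1/96 = 1/96; ⇒ 3j(4 1 3; 2 -1 -1)² = 5/84, sgn +1
I_A²/I_B² = (1/12)/(5/84) = 7/5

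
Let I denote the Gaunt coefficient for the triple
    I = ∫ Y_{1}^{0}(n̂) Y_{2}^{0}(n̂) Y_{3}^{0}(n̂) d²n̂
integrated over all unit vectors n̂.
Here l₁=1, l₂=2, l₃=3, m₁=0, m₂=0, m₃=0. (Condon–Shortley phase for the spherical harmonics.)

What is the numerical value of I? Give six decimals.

Rules hold: Σm=0, L=6 even, 1≤3≤3.
N = 3·5·7 = 105
Δ = 0!·2!·4!/7! = 1/105
Racah Σ t=0..0: t=0:+1/4 = 1/4
⇒ 3j(1 2 3; 0 0 0)² = 3/35, sgn -1
(m-triple is (0,0,0) — same symbol as above.)
4πI² = N·(3j₀)²·(3jₘ)² = 27/35
I = +1·√(0.771429/4π) = 0.24776670

0.247767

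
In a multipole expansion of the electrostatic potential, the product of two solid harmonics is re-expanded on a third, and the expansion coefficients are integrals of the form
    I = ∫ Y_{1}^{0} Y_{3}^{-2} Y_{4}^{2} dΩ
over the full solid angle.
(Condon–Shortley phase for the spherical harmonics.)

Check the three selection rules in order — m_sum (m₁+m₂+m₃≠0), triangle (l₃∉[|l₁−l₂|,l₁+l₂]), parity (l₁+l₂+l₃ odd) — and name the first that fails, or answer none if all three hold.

none

m₁+m₂+m₃ = 0 − 2 + 2 = 0  ✓
triangle: |1−3|=2 ≤ l₃=4 ≤ 1+3=4  ✓
parity: l₁+l₂+l₃ = 8 is even  ✓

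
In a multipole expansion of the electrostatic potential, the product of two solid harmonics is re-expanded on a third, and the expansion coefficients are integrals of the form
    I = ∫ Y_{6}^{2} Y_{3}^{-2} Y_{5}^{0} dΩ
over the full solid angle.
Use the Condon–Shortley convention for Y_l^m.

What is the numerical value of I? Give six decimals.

-0.077843

Rules hold: Σm=0, L=14 even, 3≤5≤9.
N = 13·7·11 = 1001
Δ = 4!·8!·2!/15! = 1/675675
Racah Σ t=1..3: t=1:−1/8640 t=2:+1/2304 t=3:−1/8640 = 7/34560
⇒ 3j(6 3 5; 0 0 0)² = 7/429, sgn -1
Racah Σ t=0..1: t=0:+1/13824 t=1:−1/8640 = -1/23040
⇒ 3j(6 3 5; 2 -2 0)² = 2/429, sgn +1
4πI² = N·(3j₀)²·(3jₘ)² = 98/1287
I = -1·√(0.0761461/4π) = -0.07784287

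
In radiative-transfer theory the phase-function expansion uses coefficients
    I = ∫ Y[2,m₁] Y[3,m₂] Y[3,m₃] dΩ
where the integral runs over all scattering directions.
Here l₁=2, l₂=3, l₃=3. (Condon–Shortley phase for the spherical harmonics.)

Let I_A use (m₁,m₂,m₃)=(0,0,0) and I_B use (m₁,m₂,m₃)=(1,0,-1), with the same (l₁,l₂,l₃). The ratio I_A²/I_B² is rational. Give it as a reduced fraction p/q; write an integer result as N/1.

8/1

l's match ⇒ only the (l;m) 3-j factors differ between A and B.
A: triangle coeff Δ(2,3,3) = 1/3780; Σ_t [0,2]: t=0:+1/24 t=1:−1/4 t=2:+1/24 = -1/6; (3j)²=4/105 [(2 3 3; 0 0 0)], sign=+1
B: triangle coeff Δ(2,3,3) = 1/3780; Σ_t [0,1]: t=0:+1/12 t=1:−1/8 = -1/24; (3j)²=1/210 [(2 3 3; 1 0 -1)], sign=-1
I_A²/I_B² = (4/105)/(1/210) = 8/1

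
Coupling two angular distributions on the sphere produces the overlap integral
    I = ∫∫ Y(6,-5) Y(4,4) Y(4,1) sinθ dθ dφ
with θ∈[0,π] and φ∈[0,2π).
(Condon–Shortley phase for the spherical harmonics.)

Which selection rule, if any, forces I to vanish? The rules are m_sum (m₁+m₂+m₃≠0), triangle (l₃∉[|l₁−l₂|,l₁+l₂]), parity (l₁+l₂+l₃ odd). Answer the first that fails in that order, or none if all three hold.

none

azimuthal sum: -5 + 4 + 1 = 0  ✓
2 ≤ 4 ≤ 10 (triangle on l)  ✓
L = 6 + 4 + 4 = 14 (even)  ✓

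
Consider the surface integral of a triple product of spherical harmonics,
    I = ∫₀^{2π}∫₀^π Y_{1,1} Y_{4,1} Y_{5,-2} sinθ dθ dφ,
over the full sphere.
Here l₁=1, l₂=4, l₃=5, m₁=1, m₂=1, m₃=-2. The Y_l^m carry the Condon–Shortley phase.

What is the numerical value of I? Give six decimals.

Checks pass: Σm=0; 10 even; l₃=5∈[3,5].
(2·1+1)(2·4+1)(2·5+1) = 297
Δ: 0! 2! 8! / 11! → 1/495
sum: t=0:+1/576 = 1/576
3j²(1 4 5; 0 0 0) = Δ·Π!·Σ² = 5/99  (sign -1)
sum: t=0:+1/1440 = 1/1440
3j²(1 4 5; 1 1 -2) = Δ·Π!·Σ² = 7/165  (sign -1)
combine: 4πI² = 297·5/99·7/165 = 7/11
take √, sign +1: I = 0.22503380

0.225034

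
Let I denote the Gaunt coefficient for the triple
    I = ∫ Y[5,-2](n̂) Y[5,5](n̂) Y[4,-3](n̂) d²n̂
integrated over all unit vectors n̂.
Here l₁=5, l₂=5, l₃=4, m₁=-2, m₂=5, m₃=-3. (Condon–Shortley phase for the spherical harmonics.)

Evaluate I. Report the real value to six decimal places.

Rules hold: Σm=0, L=14 even, 0≤4≤10.
N = 11·11·9 = 1089
Δ = 6!·4!·4!/15! = 1/3153150
Racah Σ t=1..5: t=1:−1/69120 t=2:+1/1728 t=3:−1/576 t=4:+1/1728 t=5:−1/69120 = -7/11520
⇒ 3j(5 5 4; 0 0 0)² = 2/143, sgn -1
Racah Σ t=6..6: t=6:+1/103680 = 1/103680
⇒ 3j(5 5 4; -2 5 -3)² = 7/429, sgn -1
4πI² = N·(3j₀)²·(3jₘ)² = 42/169
I = +1·√(0.248521/4π) = 0.14062948

0.140629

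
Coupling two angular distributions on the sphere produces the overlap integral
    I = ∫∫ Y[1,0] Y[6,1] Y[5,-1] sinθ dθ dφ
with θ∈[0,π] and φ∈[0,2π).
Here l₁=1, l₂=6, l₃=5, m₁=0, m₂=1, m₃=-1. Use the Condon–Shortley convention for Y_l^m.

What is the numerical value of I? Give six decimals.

-0.241725

Checks pass: Σm=0; 12 even; l₃=5∈[5,7].
(2·1+1)(2·6+1)(2·5+1) = 429
Δ: 2! 0! 10! / 13! → 1/858
sum: t=1:−1/14400 = -1/14400
3j²(1 6 5; 0 0 0) = Δ·Π!·Σ² = 6/143  (sign +1)
sum: t=1:−1/17280 = -1/17280
3j²(1 6 5; 0 1 -1) = Δ·Π!·Σ² = 35/858  (sign -1)
combine: 4πI² = 429·6/143·35/858 = 105/143
take √, sign -1: I = -0.24172507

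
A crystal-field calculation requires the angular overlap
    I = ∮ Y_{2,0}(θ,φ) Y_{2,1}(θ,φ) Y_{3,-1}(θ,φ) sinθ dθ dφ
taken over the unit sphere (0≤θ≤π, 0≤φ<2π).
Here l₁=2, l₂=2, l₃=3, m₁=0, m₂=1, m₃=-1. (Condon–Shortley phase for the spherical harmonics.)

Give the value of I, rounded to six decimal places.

0.000000

l₁+l₂+l₃=7 is odd: 3j(l;000)=0 ⇒ I=0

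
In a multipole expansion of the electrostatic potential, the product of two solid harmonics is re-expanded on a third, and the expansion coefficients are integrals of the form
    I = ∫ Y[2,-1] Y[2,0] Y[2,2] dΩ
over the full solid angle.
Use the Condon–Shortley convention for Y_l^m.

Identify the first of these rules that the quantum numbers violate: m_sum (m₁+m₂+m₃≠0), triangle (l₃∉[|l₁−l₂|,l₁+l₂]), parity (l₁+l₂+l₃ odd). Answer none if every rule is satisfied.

Σmᵢ = 1  ✗
l₃∈[|l₁−l₂|,l₁+l₂]=[0,4], have l₃=2
Σlᵢ = 6 ⇒ even

m_sum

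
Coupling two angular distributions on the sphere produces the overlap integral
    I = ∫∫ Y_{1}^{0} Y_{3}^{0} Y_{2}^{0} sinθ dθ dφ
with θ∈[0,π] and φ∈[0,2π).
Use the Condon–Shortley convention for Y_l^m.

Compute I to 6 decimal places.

m-sum 0 ✓  L=6 even ✓  2≤2≤4 ✓
Π(2lᵢ+1) = 3×7×5 = 105
triangle coeff Δ(1,3,2) = 1/105
Σ_t [1,1]: t=1:−1/4 = -1/4
(3j)²=3/35 [(1 3 2; 0 0 0)], sign=-1
(m-triple is (0,0,0) — same symbol as above.)
⇒ 4πI² = 27/35
I = (+1)√(27/35/(4π)) = 0.24776670

0.247767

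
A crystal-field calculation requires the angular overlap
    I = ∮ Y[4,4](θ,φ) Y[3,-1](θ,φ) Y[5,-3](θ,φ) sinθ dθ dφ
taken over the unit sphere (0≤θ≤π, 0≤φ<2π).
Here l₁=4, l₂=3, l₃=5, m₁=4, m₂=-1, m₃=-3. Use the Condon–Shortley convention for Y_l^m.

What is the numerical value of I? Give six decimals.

Checks pass: Σm=0; 12 even; l₃=5∈[1,7].
(2·4+1)(2·3+1)(2·5+1) = 693
Δ: 2! 6! 4! / 13! → 1/180180
sum: t=0:+1/576 t=1:−1/144 t=2:+1/576 = -1/288
3j²(4 3 5; 0 0 0) = Δ·Π!·Σ² = 20/1001  (sign +1)
sum: t=0:+1/5760 = 1/5760
3j²(4 3 5; 4 -1 -3) = Δ·Π!·Σ² = 56/2145  (sign +1)
combine: 4πI² = 693·20/1001·56/2145 = 672/1859
take √, sign +1: I = 0.16960553

0.169606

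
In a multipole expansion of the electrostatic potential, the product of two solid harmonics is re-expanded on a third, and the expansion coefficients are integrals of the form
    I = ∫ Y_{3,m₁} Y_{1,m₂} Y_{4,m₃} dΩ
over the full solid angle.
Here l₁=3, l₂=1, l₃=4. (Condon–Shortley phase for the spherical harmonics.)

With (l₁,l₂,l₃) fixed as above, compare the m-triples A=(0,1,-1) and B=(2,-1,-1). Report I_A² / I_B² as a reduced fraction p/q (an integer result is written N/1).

10/3

l's match ⇒ only the (l;m) 3-j factors differ between A and B.
A: triangle coeff Δ(3,1,4) = 1/252; Σ_t [0,0]: t=0:+1/72 = 1/72; (3j)²=5/126 [(3 1 4; 0 1 -1)], sign=-1
B: triangle coeff Δ(3,1,4) = 1/252; Σ_t [0,0]: t=0:+1/240 = 1/240; (3j)²=1/84 [(3 1 4; 2 -1 -1)], sign=-1
I_A²/I_B² = (5/126)/(1/84) = 10/3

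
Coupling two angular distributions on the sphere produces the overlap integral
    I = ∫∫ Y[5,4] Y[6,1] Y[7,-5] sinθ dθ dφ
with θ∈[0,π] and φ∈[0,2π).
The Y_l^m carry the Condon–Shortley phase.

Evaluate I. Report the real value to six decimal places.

0.125584

Rules hold: Σm=0, L=18 even, 1≤7≤11.
N = 11·13·15 = 2145
Δ = 4!·6!·8!/19! = 1/174594420
Racah Σ t=0..4: t=0:+1/4147200 t=1:−1/207360 t=2:+1/82944 t=3:−1/207360 t=4:+1/4147200 = 1/345600
⇒ 3j(5 6 7; 0 0 0)² = 420/46189, sgn -1
Racah Σ t=0..1: t=0:+1/14515200 t=1:−1/6220800 = -1/10886400
⇒ 3j(5 6 7; 4 1 -5)² = 128/12597, sgn -1
4πI² = N·(3j₀)²·(3jₘ)² = 268800/1356277
I = +1·√(0.19819/4π) = 0.12558434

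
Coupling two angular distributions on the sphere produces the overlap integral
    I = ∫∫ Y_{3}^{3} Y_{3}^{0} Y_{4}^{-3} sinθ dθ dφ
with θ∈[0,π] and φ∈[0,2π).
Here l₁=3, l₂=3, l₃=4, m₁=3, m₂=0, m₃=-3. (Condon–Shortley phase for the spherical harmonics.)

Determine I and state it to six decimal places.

m-sum 0 ✓  L=10 even ✓  0≤4≤6 ✓
Π(2lᵢ+1) = 7×7×9 = 441
triangle coeff Δ(3,3,4) = 1/34650
Σ_t [0,2]: t=0:+1/72 t=1:−1/16 t=2:+1/72 = -5/144
(3j)²=2/77 [(3 3 4; 0 0 0)], sign=-1
Σ_t [0,0]: t=0:+1/288 = 1/288
(3j)²=1/22 [(3 3 4; 3 0 -3)], sign=-1
⇒ 4πI² = 63/121
I = (+1)√(63/121/(4π)) = 0.20355073

0.203551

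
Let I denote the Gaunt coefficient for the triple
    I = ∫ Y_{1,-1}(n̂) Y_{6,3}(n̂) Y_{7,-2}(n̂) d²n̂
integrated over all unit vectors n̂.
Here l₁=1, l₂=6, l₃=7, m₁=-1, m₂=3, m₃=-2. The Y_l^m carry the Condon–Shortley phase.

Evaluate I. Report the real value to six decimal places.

Checks pass: Σm=0; 14 even; l₃=7∈[5,7].
(2·1+1)(2·6+1)(2·7+1) = 585
Δ: 0! 2! 12! / 15! → 1/1365
sum: t=0:+1/518400 = 1/518400
3j²(1 6 7; 0 0 0) = Δ·Π!·Σ² = 7/195  (sign -1)
sum: t=0:+1/4354560 = 1/4354560
3j²(1 6 7; -1 3 -2) = Δ·Π!·Σ² = 2/273  (sign -1)
combine: 4πI² = 585·7/195·2/273 = 2/13
take √, sign +1: I = 0.11064668

0.110647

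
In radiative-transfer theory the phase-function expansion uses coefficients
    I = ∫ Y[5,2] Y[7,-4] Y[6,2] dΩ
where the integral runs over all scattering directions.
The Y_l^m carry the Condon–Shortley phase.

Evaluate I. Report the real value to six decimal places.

Rules hold: Σm=0, L=18 even, 2≤6≤12.
N = 11·15·13 = 2145
Δ = 6!·4!·8!/19! = 1/174594420
Racah Σ t=1..5: t=1:−1/4147200 t=2:+1/207360 t=3:−1/82944 t=4:+1/207360 t=5:−1/4147200 = -1/345600
⇒ 3j(5 7 6; 0 0 0)² = 420/46189, sgn -1
Racah Σ t=0..3: t=0:+1/3110400 t=1:−1/691200 t=2:+1/1451520 t=3:−1/34836480 = -1/2150400
⇒ 3j(5 7 6; 2 -4 2)² = 729/83980, sgn -1
4πI² = N·(3j₀)²·(3jₘ)² = 229635/1356277
I = +1·√(0.169313/4π) = 0.11607533

0.116075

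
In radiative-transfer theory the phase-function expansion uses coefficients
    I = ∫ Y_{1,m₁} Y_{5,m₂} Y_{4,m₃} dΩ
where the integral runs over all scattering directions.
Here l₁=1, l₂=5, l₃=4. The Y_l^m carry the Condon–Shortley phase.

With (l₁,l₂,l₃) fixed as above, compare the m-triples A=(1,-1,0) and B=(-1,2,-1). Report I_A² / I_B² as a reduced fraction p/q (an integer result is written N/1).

5/7

Shared (l₁,l₂,l₃)=(1,5,4): N and (l;000)² cancel in I_A²/I_B².
A: Δ = 2!·0!·8!/11! = 1/495; Racah Σ t=0..0: t=0:+1/1152 = 1/1152; ⇒ 3j(1 5 4; 1 -1 0)² = 1/33, sgn +1
B: Δ = 2!·0!·8!/11! = 1/495; Racah Σ t=2..2: t=2:+1/1440 = 1/1440; ⇒ 3j(1 5 4; -1 2 -1)² = 7/165, sgn -1
I_A²/I_B² = (1/33)/(7/165) = 5/7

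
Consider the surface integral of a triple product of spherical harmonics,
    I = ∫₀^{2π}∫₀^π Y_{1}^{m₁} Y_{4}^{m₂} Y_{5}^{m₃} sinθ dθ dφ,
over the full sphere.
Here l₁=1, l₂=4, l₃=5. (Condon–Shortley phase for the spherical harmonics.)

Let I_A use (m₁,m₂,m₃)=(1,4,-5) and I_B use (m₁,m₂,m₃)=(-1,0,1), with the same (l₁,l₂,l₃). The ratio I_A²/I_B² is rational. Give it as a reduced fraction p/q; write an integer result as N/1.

l's match ⇒ only the (l;m) 3-j factors differ between A and B.
A: triangle coeff Δ(1,4,5) = 1/495; Σ_t [0,0]: t=0:+1/80640 = 1/80640; (3j)²=1/11 [(1 4 5; 1 4 -5)], sign=+1
B: triangle coeff Δ(1,4,5) = 1/495; Σ_t [0,0]: t=0:+1/1152 = 1/1152; (3j)²=1/33 [(1 4 5; -1 0 1)], sign=+1
I_A²/I_B² = (1/11)/(1/33) = 3/1

3/1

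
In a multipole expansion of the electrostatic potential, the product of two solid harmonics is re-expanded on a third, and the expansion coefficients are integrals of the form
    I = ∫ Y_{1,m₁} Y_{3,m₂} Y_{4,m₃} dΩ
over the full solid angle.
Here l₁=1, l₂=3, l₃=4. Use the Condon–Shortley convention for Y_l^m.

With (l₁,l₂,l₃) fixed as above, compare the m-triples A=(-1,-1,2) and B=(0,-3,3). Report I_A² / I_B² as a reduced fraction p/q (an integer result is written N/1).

l's match ⇒ only the (l;m) 3-j factors differ between A and B.
A: triangle coeff Δ(1,3,4) = 1/252; Σ_t [0,0]: t=0:+1/96 = 1/96; (3j)²=5/84 [(1 3 4; -1 -1 2)], sign=+1
B: triangle coeff Δ(1,3,4) = 1/252; Σ_t [0,0]: t=0:+1/720 = 1/720; (3j)²=1/36 [(1 3 4; 0 -3 3)], sign=-1
I_A²/I_B² = (5/84)/(1/36) = 15/7

15/7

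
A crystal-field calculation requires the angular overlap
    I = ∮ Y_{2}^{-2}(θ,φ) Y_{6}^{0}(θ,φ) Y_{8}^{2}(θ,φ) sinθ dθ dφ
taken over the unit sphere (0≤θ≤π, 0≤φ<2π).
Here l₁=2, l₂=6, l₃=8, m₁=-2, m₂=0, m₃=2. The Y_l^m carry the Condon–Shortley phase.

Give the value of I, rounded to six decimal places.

m-sum 0 ✓  L=16 even ✓  4≤8≤8 ✓
Π(2lᵢ+1) = 5×13×17 = 1105
triangle coeff Δ(2,6,8) = 1/30940
Σ_t [0,0]: t=0:+1/2073600 = 1/2073600
(3j)²=28/1105 [(2 6 8; 0 0 0)], sign=+1
Σ_t [0,0]: t=0:+1/12441600 = 1/12441600
(3j)²=3/442 [(2 6 8; -2 0 2)], sign=+1
⇒ 4πI² = 42/221
I = (+1)√(42/221/(4π)) = 0.12297691

0.122977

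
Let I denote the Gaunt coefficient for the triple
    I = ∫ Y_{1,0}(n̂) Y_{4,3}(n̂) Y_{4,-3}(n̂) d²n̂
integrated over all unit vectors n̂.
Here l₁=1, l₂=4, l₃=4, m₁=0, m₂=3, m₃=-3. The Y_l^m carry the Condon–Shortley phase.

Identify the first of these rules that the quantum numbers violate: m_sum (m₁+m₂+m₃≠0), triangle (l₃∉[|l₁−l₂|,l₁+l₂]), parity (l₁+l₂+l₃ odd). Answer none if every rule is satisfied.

m₁+m₂+m₃ = 0 + 3 − 3 = 0  ✓
triangle: |1−4|=3 ≤ l₃=4 ≤ 1+4=5  ✓
parity: l₁+l₂+l₃ = 9 is odd  ✗

parity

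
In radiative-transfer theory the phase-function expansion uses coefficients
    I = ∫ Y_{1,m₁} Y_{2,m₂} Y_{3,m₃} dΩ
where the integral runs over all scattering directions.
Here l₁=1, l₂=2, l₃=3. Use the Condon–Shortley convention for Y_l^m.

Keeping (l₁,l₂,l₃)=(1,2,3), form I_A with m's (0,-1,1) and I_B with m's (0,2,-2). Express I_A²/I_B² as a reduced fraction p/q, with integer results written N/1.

8/5

Shared (l₁,l₂,l₃)=(1,2,3): N and (l;000)² cancel in I_A²/I_B².
A: Δ = 0!·2!·4!/7! = 1/105; Racah Σ t=0..0: t=0:+1/6 = 1/6; ⇒ 3j(1 2 3; 0 -1 1)² = 8/105, sgn +1
B: Δ = 0!·2!·4!/7! = 1/105; Racah Σ t=0..0: t=0:+1/24 = 1/24; ⇒ 3j(1 2 3; 0 2 -2)² = 1/21, sgn -1
I_A²/I_B² = (8/105)/(1/21) = 8/5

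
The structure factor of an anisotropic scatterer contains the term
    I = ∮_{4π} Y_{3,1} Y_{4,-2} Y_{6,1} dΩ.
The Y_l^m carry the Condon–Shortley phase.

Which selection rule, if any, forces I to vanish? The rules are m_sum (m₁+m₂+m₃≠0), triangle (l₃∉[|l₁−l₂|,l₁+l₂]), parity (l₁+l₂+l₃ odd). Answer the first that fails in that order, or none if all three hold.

azimuthal sum: 1 − 2 + 1 = 0  ✓
1 ≤ 6 ≤ 7 (triangle on l)  ✓
L = 3 + 4 + 6 = 13 (odd)  ✗

parity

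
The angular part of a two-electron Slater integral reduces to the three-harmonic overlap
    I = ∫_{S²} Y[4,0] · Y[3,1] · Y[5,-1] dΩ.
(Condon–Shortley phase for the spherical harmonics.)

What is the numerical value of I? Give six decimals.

-0.086020

Checks pass: Σm=0; 12 even; l₃=5∈[1,7].
(2·4+1)(2·3+1)(2·5+1) = 693
Δ: 2! 6! 4! / 13! → 1/180180
sum: t=0:+1/576 t=1:−1/144 t=2:+1/576 = -1/288
3j²(4 3 5; 0 0 0) = Δ·Π!·Σ² = 20/1001  (sign +1)
sum: t=0:+1/2304 t=1:−1/216 t=2:+1/384 = -11/6912
3j²(4 3 5; 0 1 -1) = Δ·Π!·Σ² = 11/1638  (sign -1)
combine: 4πI² = 693·20/1001·11/1638 = 110/1183
take √, sign -1: I = -0.08601992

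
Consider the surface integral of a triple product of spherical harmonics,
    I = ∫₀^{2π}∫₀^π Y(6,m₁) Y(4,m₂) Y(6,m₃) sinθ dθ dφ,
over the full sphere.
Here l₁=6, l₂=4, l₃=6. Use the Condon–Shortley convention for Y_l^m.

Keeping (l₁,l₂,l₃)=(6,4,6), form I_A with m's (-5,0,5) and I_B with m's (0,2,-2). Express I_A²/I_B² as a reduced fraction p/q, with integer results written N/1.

l's match ⇒ only the (l;m) 3-j factors differ between A and B.
A: triangle coeff Δ(6,4,6) = 1/15315300; Σ_t [3,4]: t=3:−1/1451520 t=4:+1/2903040 = -1/2903040; (3j)²=11/1547 [(6 4 6; -5 0 5)], sign=+1
B: triangle coeff Δ(6,4,6) = 1/15315300; Σ_t [2,4]: t=2:+1/55296 t=3:−1/25920 t=4:+1/138240 = -11/829440; (3j)²=11/1326 [(6 4 6; 0 2 -2)], sign=-1
I_A²/I_B² = (11/1547)/(11/1326) = 6/7

6/7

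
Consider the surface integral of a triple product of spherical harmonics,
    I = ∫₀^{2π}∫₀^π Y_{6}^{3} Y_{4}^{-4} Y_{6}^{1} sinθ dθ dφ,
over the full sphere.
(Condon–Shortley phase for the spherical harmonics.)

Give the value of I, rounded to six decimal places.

-0.167630

Checks pass: Σm=0; 16 even; l₃=6∈[2,10].
(2·6+1)(2·4+1)(2·6+1) = 1521
Δ: 4! 8! 4! / 17! → 1/15315300
sum: t=0:+1/829440 t=1:−1/25920 t=2:+1/9216 t=3:−1/25920 t=4:+1/829440 = 7/207360
3j²(6 4 6; 0 0 0) = Δ·Π!·Σ² = 28/2431  (sign +1)
sum: t=0:+1/414720 = 1/414720
3j²(6 4 6; 3 -4 1) = Δ·Π!·Σ² = 49/2431  (sign -1)
combine: 4πI² = 1521·28/2431·49/2431 = 12348/34969
take √, sign -1: I = -0.16763001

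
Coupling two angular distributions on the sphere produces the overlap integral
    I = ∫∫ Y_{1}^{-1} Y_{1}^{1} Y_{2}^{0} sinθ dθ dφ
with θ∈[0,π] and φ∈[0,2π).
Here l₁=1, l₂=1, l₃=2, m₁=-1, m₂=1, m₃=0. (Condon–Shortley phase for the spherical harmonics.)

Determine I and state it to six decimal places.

0.126157

Checks pass: Σm=0; 4 even; l₃=2∈[0,2].
(2·1+1)(2·1+1)(2·2+1) = 45
Δ: 0! 2! 2! / 5! → 1/30
sum: t=0:+1/1 = 1/1
3j²(1 1 2; 0 0 0) = Δ·Π!·Σ² = 2/15  (sign +1)
sum: t=0:+1/4 = 1/4
3j²(1 1 2; -1 1 0) = Δ·Π!·Σ² = 1/30  (sign +1)
combine: 4πI² = 45·2/15·1/30 = 1/5
take √, sign +1: I = 0.12615663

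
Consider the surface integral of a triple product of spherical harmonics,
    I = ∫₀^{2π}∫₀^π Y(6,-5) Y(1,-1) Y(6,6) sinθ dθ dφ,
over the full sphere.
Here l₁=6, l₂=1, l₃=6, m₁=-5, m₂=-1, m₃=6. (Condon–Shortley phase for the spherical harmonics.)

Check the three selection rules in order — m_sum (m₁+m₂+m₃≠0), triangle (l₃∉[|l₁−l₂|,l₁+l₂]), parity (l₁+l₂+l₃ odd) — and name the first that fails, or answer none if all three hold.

azimuthal sum: -5 − 1 + 6 = 0  ✓
5 ≤ 6 ≤ 7 (triangle on l)  ✓
L = 6 + 1 + 6 = 13 (odd)  ✗

parity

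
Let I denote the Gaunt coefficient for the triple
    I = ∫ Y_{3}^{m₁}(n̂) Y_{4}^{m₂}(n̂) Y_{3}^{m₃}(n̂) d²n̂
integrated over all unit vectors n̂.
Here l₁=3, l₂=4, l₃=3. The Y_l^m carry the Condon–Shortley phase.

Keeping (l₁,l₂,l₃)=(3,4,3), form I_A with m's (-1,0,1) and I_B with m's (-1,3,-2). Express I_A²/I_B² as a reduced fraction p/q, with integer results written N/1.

1/14

Shared (l₁,l₂,l₃)=(3,4,3): N and (l;000)² cancel in I_A²/I_B².
A: Δ = 4!·2!·4!/11! = 1/34650; Racah Σ t=2..4: t=2:+1/32 t=3:−1/36 t=4:+1/1152 = 5/1152; ⇒ 3j(3 4 3; -1 0 1)² = 1/1386, sgn +1
B: Δ = 4!·2!·4!/11! = 1/34650; Racah Σ t=3..4: t=3:−1/144 t=4:+1/288 = -1/288; ⇒ 3j(3 4 3; -1 3 -2)² = 1/99, sgn +1
I_A²/I_B² = (1/1386)/(1/99) = 1/14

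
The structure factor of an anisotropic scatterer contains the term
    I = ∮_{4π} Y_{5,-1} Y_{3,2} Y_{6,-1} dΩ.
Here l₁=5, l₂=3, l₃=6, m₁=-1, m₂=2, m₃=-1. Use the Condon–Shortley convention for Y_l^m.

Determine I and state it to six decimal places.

0.134828

m-sum 0 ✓  L=14 even ✓  2≤6≤8 ✓
Π(2lᵢ+1) = 11×7×13 = 1001
triangle coeff Δ(5,3,6) = 1/675675
Σ_t [0,2]: t=0:+1/8640 t=1:−1/2304 t=2:+1/8640 = -7/34560
(3j)²=7/429 [(5 3 6; 0 0 0)], sign=-1
Σ_t [1,2]: t=1:−1/17280 t=2:+1/6912 = 1/11520
(3j)²=2/143 [(5 3 6; -1 2 -1)], sign=-1
⇒ 4πI² = 98/429
I = (+1)√(98/429/(4π)) = 0.13482780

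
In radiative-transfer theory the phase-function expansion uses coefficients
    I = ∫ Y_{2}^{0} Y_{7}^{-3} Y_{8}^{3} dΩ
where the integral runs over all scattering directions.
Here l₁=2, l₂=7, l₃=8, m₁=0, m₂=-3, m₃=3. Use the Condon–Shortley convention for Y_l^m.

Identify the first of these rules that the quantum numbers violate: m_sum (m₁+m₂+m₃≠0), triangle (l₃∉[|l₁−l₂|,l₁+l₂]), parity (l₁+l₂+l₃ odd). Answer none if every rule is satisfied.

parity

Σmᵢ = 0  ✓
l₃∈[|l₁−l₂|,l₁+l₂]=[5,9], have l₃=8  ✓
Σlᵢ = 17 ⇒ odd  ✗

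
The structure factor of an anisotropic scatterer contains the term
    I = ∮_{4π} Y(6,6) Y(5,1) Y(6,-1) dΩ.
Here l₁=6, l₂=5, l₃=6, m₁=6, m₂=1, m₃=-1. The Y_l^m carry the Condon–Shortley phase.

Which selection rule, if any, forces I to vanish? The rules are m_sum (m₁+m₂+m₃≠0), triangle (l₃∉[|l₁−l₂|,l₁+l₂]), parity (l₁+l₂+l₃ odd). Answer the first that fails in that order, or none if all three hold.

Σmᵢ = 6  ✗
l₃∈[|l₁−l₂|,l₁+l₂]=[1,11], have l₃=6
Σlᵢ = 17 ⇒ odd

m_sum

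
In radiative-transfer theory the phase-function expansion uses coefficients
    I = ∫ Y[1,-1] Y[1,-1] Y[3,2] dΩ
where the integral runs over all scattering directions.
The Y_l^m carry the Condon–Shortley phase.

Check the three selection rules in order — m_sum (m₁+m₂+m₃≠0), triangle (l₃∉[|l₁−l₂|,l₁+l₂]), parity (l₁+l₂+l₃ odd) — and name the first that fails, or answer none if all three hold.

triangle

azimuthal sum: -1 − 1 + 2 = 0  ✓
0 ≤ 3 ≤ 2 (triangle on l)  ✗
L = 1 + 1 + 3 = 5 (odd)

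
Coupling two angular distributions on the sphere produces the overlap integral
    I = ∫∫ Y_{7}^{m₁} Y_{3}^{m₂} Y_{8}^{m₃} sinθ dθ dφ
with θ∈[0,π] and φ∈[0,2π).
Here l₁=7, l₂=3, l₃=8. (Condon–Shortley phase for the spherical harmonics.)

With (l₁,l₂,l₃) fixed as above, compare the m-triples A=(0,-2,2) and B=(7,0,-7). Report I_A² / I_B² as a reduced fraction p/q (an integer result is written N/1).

Shared (l₁,l₂,l₃)=(7,3,8): N and (l;000)² cancel in I_A²/I_B².
A: Δ = 2!·12!·4!/19! = 1/5290740; Racah Σ t=0..1: t=0:+1/7257600 t=1:−1/12441600 = 1/17418240; ⇒ 3j(7 3 8; 0 -2 2)² = 125/25194, sgn +1
B: Δ = 2!·12!·4!/19! = 1/5290740; Racah Σ t=0..0: t=0:+1/5748019200 = 1/5748019200; ⇒ 3j(7 3 8; 7 0 -7)² = 91/3876, sgn -1
I_A²/I_B² = (125/25194)/(91/3876) = 250/1183

250/1183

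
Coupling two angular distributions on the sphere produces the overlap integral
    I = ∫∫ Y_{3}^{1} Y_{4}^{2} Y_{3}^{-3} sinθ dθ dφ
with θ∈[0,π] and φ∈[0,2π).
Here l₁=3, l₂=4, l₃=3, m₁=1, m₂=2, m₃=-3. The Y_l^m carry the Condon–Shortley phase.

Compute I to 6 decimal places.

Rules hold: Σm=0, L=10 even, 1≤3≤7.
N = 7·9·7 = 441
Δ = 4!·2!·4!/11! = 1/34650
Racah Σ t=1..3: t=1:−1/72 t=2:+1/16 t=3:−1/72 = 5/144
⇒ 3j(3 4 3; 0 0 0)² = 2/77, sgn -1
Racah Σ t=2..2: t=2:+1/192 = 1/192
⇒ 3j(3 4 3; 1 2 -3)² = 3/77, sgn +1
4πI² = N·(3j₀)²·(3jₘ)² = 54/121
I = -1·√(0.446281/4π) = -0.18845135

-0.188451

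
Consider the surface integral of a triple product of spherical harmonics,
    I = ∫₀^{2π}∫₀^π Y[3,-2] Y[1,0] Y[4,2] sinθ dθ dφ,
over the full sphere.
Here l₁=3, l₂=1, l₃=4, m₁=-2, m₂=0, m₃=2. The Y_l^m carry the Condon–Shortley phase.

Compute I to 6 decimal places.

0.213244

Checks pass: Σm=0; 8 even; l₃=4∈[2,4].
(2·3+1)(2·1+1)(2·4+1) = 189
Δ: 0! 6! 2! / 9! → 1/252
sum: t=0:+1/36 = 1/36
3j²(3 1 4; 0 0 0) = Δ·Π!·Σ² = 4/63  (sign +1)
sum: t=0:+1/120 = 1/120
3j²(3 1 4; -2 0 2) = Δ·Π!·Σ² = 1/21  (sign +1)
combine: 4πI² = 189·4/63·1/21 = 4/7
take √, sign +1: I = 0.21324362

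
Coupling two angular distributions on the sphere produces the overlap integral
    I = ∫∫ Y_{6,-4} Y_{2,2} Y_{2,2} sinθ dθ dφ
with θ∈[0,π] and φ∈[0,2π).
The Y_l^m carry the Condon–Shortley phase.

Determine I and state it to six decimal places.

triangle: need 4≤l₃≤8, have 2; I=0

0.000000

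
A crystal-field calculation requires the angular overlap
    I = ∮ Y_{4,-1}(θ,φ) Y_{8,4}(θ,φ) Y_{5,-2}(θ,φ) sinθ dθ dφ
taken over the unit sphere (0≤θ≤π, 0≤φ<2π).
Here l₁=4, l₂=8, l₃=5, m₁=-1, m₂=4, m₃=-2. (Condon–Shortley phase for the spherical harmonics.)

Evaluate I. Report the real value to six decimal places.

m-sum = -1 + 4 − 2 = 1 ≠ 0 ⇒ I = 0

0.000000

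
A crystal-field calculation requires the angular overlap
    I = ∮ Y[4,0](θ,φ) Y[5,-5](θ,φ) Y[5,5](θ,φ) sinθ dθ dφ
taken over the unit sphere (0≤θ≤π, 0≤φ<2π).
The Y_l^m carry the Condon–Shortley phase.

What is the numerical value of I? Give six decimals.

-0.130198

Checks pass: Σm=0; 14 even; l₃=5∈[1,9].
(2·4+1)(2·5+1)(2·5+1) = 1089
Δ: 4! 4! 6! / 15! → 1/3153150
sum: t=0:+1/69120 t=1:−1/1728 t=2:+1/576 t=3:−1/1728 t=4:+1/69120 = 7/11520
3j²(4 5 5; 0 0 0) = Δ·Π!·Σ² = 2/143  (sign -1)
sum: t=0:+1/414720 = 1/414720
3j²(4 5 5; 0 -5 5) = Δ·Π!·Σ² = 2/143  (sign +1)
combine: 4πI² = 1089·2/143·2/143 = 36/169
take √, sign -1: I = -0.13019760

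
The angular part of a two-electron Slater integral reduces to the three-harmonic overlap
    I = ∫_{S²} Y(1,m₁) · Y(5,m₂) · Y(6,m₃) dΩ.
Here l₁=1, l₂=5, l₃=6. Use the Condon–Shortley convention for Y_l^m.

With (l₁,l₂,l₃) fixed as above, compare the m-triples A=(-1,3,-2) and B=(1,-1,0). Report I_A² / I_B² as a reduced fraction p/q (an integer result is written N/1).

l's match ⇒ only the (l;m) 3-j factors differ between A and B.
A: triangle coeff Δ(1,5,6) = 1/858; Σ_t [0,0]: t=0:+1/161280 = 1/161280; (3j)²=1/143 [(1 5 6; -1 3 -2)], sign=+1
B: triangle coeff Δ(1,5,6) = 1/858; Σ_t [0,0]: t=0:+1/34560 = 1/34560; (3j)²=5/286 [(1 5 6; 1 -1 0)], sign=+1
I_A²/I_B² = (1/143)/(5/286) = 2/5

2/5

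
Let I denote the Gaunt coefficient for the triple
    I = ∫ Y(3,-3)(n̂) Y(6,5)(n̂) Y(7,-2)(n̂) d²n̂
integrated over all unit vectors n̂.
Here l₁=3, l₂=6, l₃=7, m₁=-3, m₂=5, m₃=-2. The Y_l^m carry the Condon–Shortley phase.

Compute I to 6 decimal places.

-0.055070

m-sum 0 ✓  L=16 even ✓  3≤7≤9 ✓
Π(2lᵢ+1) = 7×13×15 = 1365
triangle coeff Δ(3,6,7) = 1/2042040
Σ_t [0,2]: t=0:+1/207360 t=1:−1/57600 t=2:+1/207360 = -1/129600
(3j)²=168/12155 [(3 6 7; 0 0 0)], sign=+1
Σ_t [2,2]: t=2:+1/17418240 = 1/17418240
(3j)²=25/12376 [(3 6 7; -3 5 -2)], sign=-1
⇒ 4πI² = 1575/41327
I = (-1)√(1575/41327/(4π)) = -0.05507042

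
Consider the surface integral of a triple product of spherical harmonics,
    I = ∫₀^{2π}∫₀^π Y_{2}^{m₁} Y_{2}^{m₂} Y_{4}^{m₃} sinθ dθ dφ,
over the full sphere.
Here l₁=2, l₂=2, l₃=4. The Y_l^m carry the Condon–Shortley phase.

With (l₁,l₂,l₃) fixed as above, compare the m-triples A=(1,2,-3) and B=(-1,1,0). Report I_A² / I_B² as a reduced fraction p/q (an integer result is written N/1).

l's match ⇒ only the (l;m) 3-j factors differ between A and B.
A: triangle coeff Δ(2,2,4) = 1/630; Σ_t [0,0]: t=0:+1/144 = 1/144; (3j)²=1/18 [(2 2 4; 1 2 -3)], sign=-1
B: triangle coeff Δ(2,2,4) = 1/630; Σ_t [0,0]: t=0:+1/36 = 1/36; (3j)²=8/315 [(2 2 4; -1 1 0)], sign=+1
I_A²/I_B² = (1/18)/(8/315) = 35/16

35/16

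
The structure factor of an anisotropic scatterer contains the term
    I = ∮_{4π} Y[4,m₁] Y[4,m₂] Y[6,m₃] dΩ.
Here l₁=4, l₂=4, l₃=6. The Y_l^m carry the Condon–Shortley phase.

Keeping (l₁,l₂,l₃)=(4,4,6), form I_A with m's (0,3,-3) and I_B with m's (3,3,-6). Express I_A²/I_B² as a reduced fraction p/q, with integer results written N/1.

Shared (l₁,l₂,l₃)=(4,4,6): N and (l;000)² cancel in I_A²/I_B².
A: Δ = 2!·6!·6!/15! = 1/1261260; Racah Σ t=1..2: t=1:−1/25920 t=2:+1/11520 = 1/20736; ⇒ 3j(4 4 6; 0 3 -3)² = 5/429, sgn -1
B: Δ = 2!·6!·6!/15! = 1/1261260; Racah Σ t=1..1: t=1:−1/518400 = -1/518400; ⇒ 3j(4 4 6; 3 3 -6)² = 7/195, sgn -1
I_A²/I_B² = (5/429)/(7/195) = 25/77

25/77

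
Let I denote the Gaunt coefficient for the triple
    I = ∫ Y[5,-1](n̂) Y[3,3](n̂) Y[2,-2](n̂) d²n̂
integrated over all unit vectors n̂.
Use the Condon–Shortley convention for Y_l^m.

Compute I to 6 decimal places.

m-sum 0 ✓  L=10 even ✓  2≤2≤8 ✓
Π(2lᵢ+1) = 11×7×5 = 385
triangle coeff Δ(5,3,2) = 1/2310
Σ_t [3,3]: t=3:−1/144 = -1/144
(3j)²=10/231 [(5 3 2; 0 0 0)], sign=-1
Σ_t [6,6]: t=6:+1/17280 = 1/17280
(3j)²=1/2310 [(5 3 2; -1 3 -2)], sign=+1
⇒ 4πI² = 5/693
I = (-1)√(5/693/(4π)) = -0.02396147

-0.023961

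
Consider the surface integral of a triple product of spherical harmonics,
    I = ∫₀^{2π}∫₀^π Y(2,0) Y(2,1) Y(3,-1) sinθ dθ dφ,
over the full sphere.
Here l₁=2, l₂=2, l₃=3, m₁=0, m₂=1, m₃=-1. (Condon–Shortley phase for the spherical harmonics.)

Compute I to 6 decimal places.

l₁+l₂+l₃=7 is odd: 3j(l;000)=0 ⇒ I=0

0.000000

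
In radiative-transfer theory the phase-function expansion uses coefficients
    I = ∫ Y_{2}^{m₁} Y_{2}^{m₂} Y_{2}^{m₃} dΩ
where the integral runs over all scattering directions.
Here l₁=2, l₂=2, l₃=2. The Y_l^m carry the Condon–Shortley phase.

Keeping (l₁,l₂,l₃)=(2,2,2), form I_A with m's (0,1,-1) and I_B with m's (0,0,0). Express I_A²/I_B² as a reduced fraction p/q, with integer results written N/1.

1/4

Same 2,2,2: normalisation and zero-m 3j drop out of the ratio.
A: Δ: 2! 2! 2! / 7! → 1/630; sum: t=1:−1/2 t=2:+1/4 = -1/4; 3j²(2 2 2; 0 1 -1) = Δ·Π!·Σ² = 1/70  (sign +1)
B: Δ: 2! 2! 2! / 7! → 1/630; sum: t=0:+1/8 t=1:−1/1 t=2:+1/8 = -3/4; 3j²(2 2 2; 0 0 0) = Δ·Π!·Σ² = 2/35  (sign -1)
I_A²/I_B² = (1/70)/(2/35) = 1/4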